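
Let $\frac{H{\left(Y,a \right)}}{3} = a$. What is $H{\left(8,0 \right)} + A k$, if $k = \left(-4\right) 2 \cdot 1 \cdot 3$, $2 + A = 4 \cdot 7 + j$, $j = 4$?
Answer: $-720$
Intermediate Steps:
$H{\left(Y,a \right)} = 3 a$
$A = 30$ ($A = -2 + \left(4 \cdot 7 + 4\right) = -2 + \left(28 + 4\right) = -2 + 32 = 30$)
$k = -24$ ($k = \left(-8\right) 3 = -24$)
$H{\left(8,0 \right)} + A k = 3 \cdot 0 + 30 \left(-24\right) = 0 - 720 = -720$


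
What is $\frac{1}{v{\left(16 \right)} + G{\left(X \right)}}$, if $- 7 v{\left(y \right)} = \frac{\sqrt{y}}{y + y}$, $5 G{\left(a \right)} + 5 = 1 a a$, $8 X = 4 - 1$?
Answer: $- \frac{2240}{2217} \approx -1.0104$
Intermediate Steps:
$X = \frac{3}{8}$ ($X = \frac{4 - 1}{8} = \frac{1}{8} \cdot 3 = \frac{3}{8} \approx 0.375$)
$G{\left(a \right)} = -1 + \frac{a^{2}}{5}$ ($G{\left(a \right)} = -1 + \frac{1 a a}{5} = -1 + \frac{a a}{5} = -1 + \frac{a^{2}}{5}$)
$v{\left(y \right)} = - \frac{1}{14 \sqrt{y}}$ ($v{\left(y \right)} = - \frac{\frac{1}{y + y} \sqrt{y}}{7} = - \frac{\frac{1}{2 y} \sqrt{y}}{7} = - \frac{\frac{1}{2} \frac{1}{\sqrt{y}}}{7} = - \frac{1}{14 \sqrt{y}}$)
$\frac{1}{v{\left(16 \right)} + G{\left(X \right)}} = \frac{1}{- \frac{1}{14 \cdot 4} - \left(1 - \frac{\left(\frac{3}{8}\right)^{2}}{5}\right)} = \frac{1}{\left(- \frac{1}{14}\right) \frac{1}{4} + \left(-1 + \frac{1}{5} \cdot \frac{9}{64}\right)} = \frac{1}{- \frac{1}{56} + \left(-1 + \frac{9}{320}\right)} = \frac{1}{- \frac{1}{56} - \frac{311}{320}} = \frac{1}{- \frac{2217}{2240}} = - \frac{2240}{2217}$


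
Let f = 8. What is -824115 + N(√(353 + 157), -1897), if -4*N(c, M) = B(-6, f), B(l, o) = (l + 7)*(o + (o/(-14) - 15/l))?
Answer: -46150579/56 ≈ -8.2412e+5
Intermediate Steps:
B(l, o) = (7 + l)*(-15/l + 13*o/14) (B(l, o) = (7 + l)*(o + (o*(-1/14) - 15/l)) = (7 + l)*(o + (-o/14 - 15/l)) = (7 + l)*(o + (-15/l - o/14)) = (7 + l)*(-15/l + 13*o/14))
N(c, M) = -139/56 (N(c, M) = -(-1470 - 6*(-210 + 91*8 + 13*(-6)*8))/(56*(-6)) = -(-1)*(-1470 - 6*(-210 + 728 - 624))/(56*6) = -(-1)*(-1470 - 6*(-106))/(56*6) = -(-1)*(-1470 + 636)/(56*6) = -(-1)*(-834)/(56*6) = -¼*139/14 = -139/56)
-824115 + N(√(353 + 157), -1897) = -824115 - 139/56 = -46150579/56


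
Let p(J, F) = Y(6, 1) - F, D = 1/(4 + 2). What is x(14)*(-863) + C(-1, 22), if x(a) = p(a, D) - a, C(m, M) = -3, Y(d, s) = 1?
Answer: 68159/6 ≈ 11360.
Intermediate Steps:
D = ⅙ (D = 1/6 = ⅙ ≈ 0.16667)
p(J, F) = 1 - F
x(a) = ⅚ - a (x(a) = (1 - 1*⅙) - a = (1 - ⅙) - a = ⅚ - a)
x(14)*(-863) + C(-1, 22) = (⅚ - 1*14)*(-863) - 3 = (⅚ - 14)*(-863) - 3 = -79/6*(-863) - 3 = 68177/6 - 3 = 68159/6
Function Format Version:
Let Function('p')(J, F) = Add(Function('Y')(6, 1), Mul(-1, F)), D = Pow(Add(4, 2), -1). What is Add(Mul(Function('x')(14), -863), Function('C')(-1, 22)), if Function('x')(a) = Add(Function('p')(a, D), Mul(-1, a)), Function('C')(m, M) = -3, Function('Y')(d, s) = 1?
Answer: Rational(68159, 6) ≈ 11360.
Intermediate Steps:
D = Rational(1, 6) (D = Pow(6, -1) = Rational(1, 6) ≈ 0.16667)
Function('p')(J, F) = Add(1, Mul(-1, F))
Function('x')(a) = Add(Rational(5, 6), Mul(-1, a)) (Function('x')(a) = Add(Add(1, Mul(-1, Rational(1, 6))), Mul(-1, a)) = Add(Add(1, Rational(-1, 6)), Mul(-1, a)) = Add(Rational(5, 6), Mul(-1, a)))
Add(Mul(Function('x')(14), -863), Function('C')(-1, 22)) = Add(Mul(Add(Rational(5, 6), Mul(-1, 14)), -863), -3) = Add(Mul(Add(Rational(5, 6), -14), -863), -3) = Add(Mul(Rational(-79, 6), -863), -3) = Add(Rational(68177, 6), -3) = Rational(68159, 6)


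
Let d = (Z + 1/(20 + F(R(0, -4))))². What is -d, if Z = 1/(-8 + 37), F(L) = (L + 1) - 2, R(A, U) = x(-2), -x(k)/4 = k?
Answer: -3136/613089 ≈ -0.0051151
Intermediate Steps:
x(k) = -4*k
R(A, U) = 8 (R(A, U) = -4*(-2) = 8)
F(L) = -1 + L (F(L) = (1 + L) - 2 = -1 + L)
Z = 1/29 ≈ 0.034483
d = 3136/613089 (d = (1/29 + 1/(20 + (-1 + 8)))² = (1/29 + 1/(20 + 7))² = (1/29 + 1/27)² = (56/783)² = 3136/613089 ≈ 0.0051151)
-d = -1*3136/613089 = -3136/613089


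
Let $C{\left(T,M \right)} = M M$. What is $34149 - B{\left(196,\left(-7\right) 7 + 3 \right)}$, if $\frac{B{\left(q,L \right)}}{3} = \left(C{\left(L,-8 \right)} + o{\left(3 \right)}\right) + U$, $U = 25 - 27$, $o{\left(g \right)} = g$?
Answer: $33954$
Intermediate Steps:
$C{\left(T,M \right)} = M^{2}$
$U = -2$
$B{\left(q,L \right)} = 195$ ($B{\left(q,L \right)} = 3 \left(\left(\left(-8\right)^{2} + 3\right) - 2\right) = 3 \left(\left(64 + 3\right) - 2\right) = 3 \left(67 - 2\right) = 3 \cdot 65 = 195$)
$34149 - B{\left(196,\left(-7\right) 7 + 3 \right)} = 34149 - 195 = 33954$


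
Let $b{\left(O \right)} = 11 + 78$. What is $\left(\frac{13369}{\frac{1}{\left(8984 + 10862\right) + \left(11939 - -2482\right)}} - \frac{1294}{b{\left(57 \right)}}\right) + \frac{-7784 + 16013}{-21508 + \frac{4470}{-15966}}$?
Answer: $\frac{2333541645396458008}{5093784437} \approx 4.5812 \cdot 10^{8}$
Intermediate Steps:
$b{\left(O \right)} = 89$
$\left(\frac{13369}{\frac{1}{\left(8984 + 10862\right) + \left(11939 - -2482\right)}} - \frac{1294}{b{\left(57 \right)}}\right) + \frac{-7784 + 16013}{-21508 + \frac{4470}{-15966}} = \left(\frac{13369}{\frac{1}{\left(8984 + 10862\right) + \left(11939 - -2482\right)}} - \frac{1294}{89}\right) + \frac{-7784 + 16013}{-21508 + \frac{4470}{-15966}} = \left(\frac{13369}{\frac{1}{19846 + \left(11939 + 2482\right)}} - \frac{1294}{89}\right) + \frac{8229}{-21508 + 4470 \left(- \frac{1}{15966}\right)} = \left(\frac{13369}{\frac{1}{19846 + 14421}} - \frac{1294}{89}\right) + \frac{8229}{-21508 - \frac{745}{2661}} = \left(\frac{13369}{\frac{1}{34267}} - \frac{1294}{89}\right) + \frac{8229}{- \frac{57233533}{2661}} = \left(13369 \frac{1}{\frac{1}{34267}} - \frac{1294}{89}\right) + 8229 \left(- \frac{2661}{57233533}\right) = \left(13369 \cdot 34267 - \frac{1294}{89}\right) - \frac{21897369}{57233533} = \left(458115523 - \frac{1294}{89}\right) - \frac{21897369}{57233533} = \frac{40772280253}{89} - \frac{21897369}{57233533} = \frac{2333541645396458008}{5093784437}$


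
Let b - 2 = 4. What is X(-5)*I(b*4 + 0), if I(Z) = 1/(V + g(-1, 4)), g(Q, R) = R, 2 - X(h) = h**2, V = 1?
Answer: -23/5 ≈ -4.6000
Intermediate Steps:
b = 6 (b = 2 + 4 = 6)
X(h) = 2 - h**2
I(Z) = 1/5 (I(Z) = 1/(1 + 4) = 1/5)
X(-5)*I(b*4 + 0) = (2 - 1*(-5)**2)*(1/5) = (2 - 1*25)*(1/5) = (2 - 25)*(1/5) = -23*1/5 = -23/5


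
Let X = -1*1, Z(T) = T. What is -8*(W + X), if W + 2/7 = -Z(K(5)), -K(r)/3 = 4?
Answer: -600/7 ≈ -85.714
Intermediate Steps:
K(r) = -12 (K(r) = -3*4 = -12)
X = -1
W = 82/7 (W = -2/7 - 1*(-12) = -2/7 + 12 = 82/7 ≈ 11.714)
-8*(W + X) = -8*(82/7 - 1) = -8*75/7 = -600/7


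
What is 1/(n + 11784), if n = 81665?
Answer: 1/93449 ≈ 1.0701e-5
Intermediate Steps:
1/(n + 11784) = 1/(81665 + 11784) = 1/93449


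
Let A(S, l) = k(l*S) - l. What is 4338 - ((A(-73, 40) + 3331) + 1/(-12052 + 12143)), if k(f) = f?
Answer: 360996/91 ≈ 3967.0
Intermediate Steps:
A(S, l) = -l + S*l (A(S, l) = l*S - l = S*l - l = -l + S*l)
4338 - ((A(-73, 40) + 3331) + 1/(-12052 + 12143)) = 4338 - ((40*(-1 - 73) + 3331) + 1/(-12052 + 12143)) = 4338 - ((40*(-74) + 3331) + 1/91) = 4338 - ((-2960 + 3331) + 1/91) = 4338 - (371 + 1/91) = 4338 - 1*33762/91 = 4338 - 33762/91 = 360996/91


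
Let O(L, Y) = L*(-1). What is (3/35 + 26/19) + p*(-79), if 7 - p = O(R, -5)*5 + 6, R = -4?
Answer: 999132/665 ≈ 1502.5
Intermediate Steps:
O(L, Y) = -L
p = -19 (p = 7 - (-1*(-4)*5 + 6) = 7 - (4*5 + 6) = 7 - (20 + 6) = 7 - 1*26 = 7 - 26 = -19)
(3/35 + 26/19) + p*(-79) = (3/35 + 26/19) - 19*(-79) = (3*(1/35) + 26*(1/19)) + 1501 = (3/35 + 26/19) + 1501 = 967/665 + 1501 = 999132/665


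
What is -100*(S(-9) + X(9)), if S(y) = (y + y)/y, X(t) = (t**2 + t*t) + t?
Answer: -17300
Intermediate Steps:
X(t) = t + 2*t**2 (X(t) = (t**2 + t**2) + t = 2*t**2 + t = t + 2*t**2)
S(y) = 2 (S(y) = (2*y)/y = 2)
-100*(S(-9) + X(9)) = -100*(2 + 9*(1 + 2*9)) = -100*(2 + 9*(1 + 18)) = -100*(2 + 9*19) = -100*(2 + 171) = -100*173 = -17300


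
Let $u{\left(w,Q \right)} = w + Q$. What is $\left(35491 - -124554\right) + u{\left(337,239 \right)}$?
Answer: $160621$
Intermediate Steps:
$u{\left(w,Q \right)} = Q + w$
$\left(35491 - -124554\right) + u{\left(337,239 \right)} = \left(35491 - -124554\right) + \left(239 + 337\right) = \left(35491 + 124554\right) + 576 = 160045 + 576 = 160621$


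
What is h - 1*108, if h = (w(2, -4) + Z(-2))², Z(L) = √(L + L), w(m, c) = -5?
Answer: -87 - 20*I ≈ -87.0 - 20.0*I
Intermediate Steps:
Z(L) = √2*√L (Z(L) = √(2*L) = √2*√L)
h = (-5 + 2*I)² (h = (-5 + √2*√(-2))² = (-5 + √2*(I*√2))² = (-5 + 2*I)² ≈ 21.0 - 20.0*I)
h - 1*108 = (21 - 20*I) - 1*108 = (21 - 20*I) - 108 = -87 - 20*I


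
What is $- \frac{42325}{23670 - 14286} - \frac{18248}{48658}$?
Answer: $- \frac{1115344541}{228303336} \approx -4.8854$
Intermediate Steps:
$- \frac{42325}{23670 - 14286} - \frac{18248}{48658} = - \frac{42325}{23670 - 14286} - \frac{9124}{24329} = - \frac{42325}{9384} - \frac{9124}{24329} = - \frac{1115344541}{228303336}$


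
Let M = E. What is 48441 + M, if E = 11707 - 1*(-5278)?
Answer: 65426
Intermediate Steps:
E = 16985 (E = 11707 + 5278 = 16985)
M = 16985
48441 + M = 48441 + 16985 = 65426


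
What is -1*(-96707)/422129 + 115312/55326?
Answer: 27013475365/11677354527 ≈ 2.3133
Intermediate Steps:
-1*(-96707)/422129 + 115312/55326 = 96707*(1/422129) + 115312*(1/55326) = 96707/422129 + 57656/27663 = 27013475365/11677354527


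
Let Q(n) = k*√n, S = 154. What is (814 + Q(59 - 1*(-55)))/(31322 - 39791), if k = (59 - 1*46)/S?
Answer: -814/8469 - 13*√114/1304226 ≈ -0.096222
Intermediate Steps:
k = 13/154 (k = (59 - 1*46)/154 = (59 - 46)*(1/154) = 13*(1/154) = 13/154 ≈ 0.084416)
Q(n) = 13*√n/154
(814 + Q(59 - 1*(-55)))/(31322 - 39791) = (814 + 13*√(59 - 1*(-55))/154)/(31322 - 39791) = (814 + 13*√(59 + 55)/154)/(-8469) = (814 + 13*√114/154)*(-1/8469) = -814/8469 - 13*√114/1304226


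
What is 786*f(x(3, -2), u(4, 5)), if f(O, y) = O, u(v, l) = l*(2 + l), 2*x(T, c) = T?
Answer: 1179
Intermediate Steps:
x(T, c) = T/2
786*f(x(3, -2), u(4, 5)) = 786*((1/2)*3) = 786*(3/2) = 1179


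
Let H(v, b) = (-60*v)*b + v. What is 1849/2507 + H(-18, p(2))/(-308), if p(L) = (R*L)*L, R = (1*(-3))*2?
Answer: 2981639/35098 ≈ 84.952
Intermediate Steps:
R = -6 (R = -3*2 = -6)
p(L) = -6*L² (p(L) = (-6*L)*L = -6*L²)
H(v, b) = v - 60*b*v (H(v, b) = -60*b*v + v = v - 60*b*v)
1849/2507 + H(-18, p(2))/(-308) = 1849/2507 - 18*(1 - (-360)*2²)/(-308) = 1849*(1/2507) - 18*(1 - (-360)*4)*(-1/308) = 1849/2507 - 18*(1 - 60*(-24))*(-1/308) = 1849/2507 - 18*(1 + 1440)*(-1/308) = 1849/2507 - 18*1441*(-1/308) = 1849/2507 - 25938*(-1/308) = 1849/2507 + 1179/14 = 2981639/35098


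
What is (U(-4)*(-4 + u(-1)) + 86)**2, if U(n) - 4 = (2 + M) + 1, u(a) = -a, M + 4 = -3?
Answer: 7396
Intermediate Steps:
M = -7 (M = -4 - 3 = -7)
U(n) = 0 (U(n) = 4 + ((2 - 7) + 1) = 4 + (-5 + 1) = 4 - 4 = 0)
(U(-4)*(-4 + u(-1)) + 86)**2 = (0*(-4 - 1*(-1)) + 86)**2 = (0*(-4 + 1) + 86)**2 = (0*(-3) + 86)**2 = (0 + 86)**2 = 86**2 = 7396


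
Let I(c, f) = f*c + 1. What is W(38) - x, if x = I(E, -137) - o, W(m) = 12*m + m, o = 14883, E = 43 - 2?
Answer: 20993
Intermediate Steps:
E = 41
I(c, f) = 1 + c*f (I(c, f) = c*f + 1 = 1 + c*f)
W(m) = 13*m
x = -20499 (x = (1 + 41*(-137)) - 1*14883 = (1 - 5617) - 14883 = -5616 - 14883 = -20499)
W(38) - x = 13*38 - 1*(-20499) = 494 + 20499 = 20993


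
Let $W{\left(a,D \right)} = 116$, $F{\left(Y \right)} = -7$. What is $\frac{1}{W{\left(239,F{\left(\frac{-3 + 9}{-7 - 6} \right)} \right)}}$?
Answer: $\frac{1}{116} \approx 0.0086207$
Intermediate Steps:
$\frac{1}{W{\left(239,F{\left(\frac{-3 + 9}{-7 - 6} \right)} \right)}} = \frac{1}{116}$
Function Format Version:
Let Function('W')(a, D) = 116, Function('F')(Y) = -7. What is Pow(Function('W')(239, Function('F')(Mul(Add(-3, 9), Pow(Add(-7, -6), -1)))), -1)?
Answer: Rational(1, 116) ≈ 0.0086207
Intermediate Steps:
Pow(Function('W')(239, Function('F')(Mul(Add(-3, 9), Pow(Add(-7, -6), -1)))), -1) = Pow(116, -1) = Rational(1, 116)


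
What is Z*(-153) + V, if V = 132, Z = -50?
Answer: 7782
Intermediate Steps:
Z*(-153) + V = -50*(-153) + 132 = 7650 + 132 = 7782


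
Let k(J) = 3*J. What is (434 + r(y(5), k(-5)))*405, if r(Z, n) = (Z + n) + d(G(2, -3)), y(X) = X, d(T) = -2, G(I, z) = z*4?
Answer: 170910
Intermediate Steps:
G(I, z) = 4*z
r(Z, n) = -2 + Z + n (r(Z, n) = (Z + n) - 2 = -2 + Z + n)
(434 + r(y(5), k(-5)))*405 = (434 + (-2 + 5 + 3*(-5)))*405 = (434 + (-2 + 5 - 15))*405 = (434 - 12)*405 = 422*405 = 170910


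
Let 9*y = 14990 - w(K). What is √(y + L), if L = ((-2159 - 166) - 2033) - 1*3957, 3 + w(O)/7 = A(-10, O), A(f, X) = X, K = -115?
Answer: I*√59019/3 ≈ 80.979*I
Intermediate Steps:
w(O) = -21 + 7*O
L = -8315 (L = (-2325 - 2033) - 3957 = -4358 - 3957 = -8315)
y = 5272/3 (y = (14990 - (-21 + 7*(-115)))/9 = (14990 - (-21 - 805))/9 = (14990 - 1*(-826))/9 = (14990 + 826)/9 = (⅑)*15816 = 5272/3 ≈ 1757.3)
√(y + L) = √(5272/3 - 8315) = √(-19673/3) = I*√59019/3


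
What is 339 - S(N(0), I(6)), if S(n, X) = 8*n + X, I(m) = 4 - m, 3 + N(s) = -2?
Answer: 381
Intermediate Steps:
N(s) = -5 (N(s) = -3 - 2 = -5)
S(n, X) = X + 8*n
339 - S(N(0), I(6)) = 339 - ((4 - 1*6) + 8*(-5)) = 339 - ((4 - 6) - 40) = 339 - (-2 - 40) = 339 - 1*(-42) = 339 + 42 = 381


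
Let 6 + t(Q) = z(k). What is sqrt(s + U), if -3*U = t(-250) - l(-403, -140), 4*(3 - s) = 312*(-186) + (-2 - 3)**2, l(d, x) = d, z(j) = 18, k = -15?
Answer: sqrt(517191)/6 ≈ 119.86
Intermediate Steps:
t(Q) = 12 (t(Q) = -6 + 18 = 12)
s = 58019/4 (s = 3 - (312*(-186) + (-2 - 3)**2)/4 = 3 - (-58032 + (-5)**2)/4 = 3 - (-58032 + 25)/4 = 3 - 1/4*(-58007) = 3 + 58007/4 = 58019/4 ≈ 14505.)
U = -415/3 (U = -(12 - 1*(-403))/3 = -(12 + 403)/3 = -1/3*415 = -415/3 ≈ -138.33)
sqrt(s + U) = sqrt(58019/4 - 415/3) = sqrt(172397/12) = sqrt(517191)/6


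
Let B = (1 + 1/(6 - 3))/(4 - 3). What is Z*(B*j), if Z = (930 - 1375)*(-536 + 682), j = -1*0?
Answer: 0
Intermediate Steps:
j = 0
Z = -64970 (Z = -445*146 = -64970)
B = 4/3 (B = (1 + 1/3)/1 = (1 + ⅓)*1 = (4/3)*1 = 4/3 ≈ 1.3333)
Z*(B*j) = -259880*0/3 = -64970*0 = 0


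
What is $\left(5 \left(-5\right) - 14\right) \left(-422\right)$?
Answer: $16458$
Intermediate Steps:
$\left(5 \left(-5\right) - 14\right) \left(-422\right) = \left(-25 - 14\right) \left(-422\right) = \left(-39\right) \left(-422\right) = 16458$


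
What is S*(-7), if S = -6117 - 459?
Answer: 46032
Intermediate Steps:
S = -6576
S*(-7) = -6576*(-7) = 46032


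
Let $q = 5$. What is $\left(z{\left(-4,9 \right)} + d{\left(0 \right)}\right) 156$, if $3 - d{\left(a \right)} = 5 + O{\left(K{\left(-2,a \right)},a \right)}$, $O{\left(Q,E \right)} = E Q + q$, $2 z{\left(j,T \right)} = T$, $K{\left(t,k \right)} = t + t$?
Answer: $-390$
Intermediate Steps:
$K{\left(t,k \right)} = 2 t$
$z{\left(j,T \right)} = \frac{T}{2}$
$O{\left(Q,E \right)} = 5 + E Q$ ($O{\left(Q,E \right)} = E Q + 5 = 5 + E Q$)
$d{\left(a \right)} = -7 + 4 a$ ($d{\left(a \right)} = 3 - \left(5 + \left(5 + a 2 \left(-2\right)\right)\right) = 3 - \left(5 + \left(5 + a \left(-4\right)\right)\right) = 3 - \left(5 - \left(-5 + 4 a\right)\right) = 3 - \left(10 - 4 a\right) = 3 + \left(-10 + 4 a\right) = -7 + 4 a$)
$\left(z{\left(-4,9 \right)} + d{\left(0 \right)}\right) 156 = \left(\frac{1}{2} \cdot 9 + \left(-7 + 4 \cdot 0\right)\right) 156 = \left(\frac{9}{2} + \left(-7 + 0\right)\right) 156 = \left(\frac{9}{2} - 7\right) 156 = \left(- \frac{5}{2}\right) 156 = -390$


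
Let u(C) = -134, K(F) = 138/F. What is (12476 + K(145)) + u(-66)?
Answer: 1789728/145 ≈ 12343.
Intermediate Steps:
(12476 + K(145)) + u(-66) = (12476 + 138/145) - 134 = 1809158/145 - 134 = 1789728/145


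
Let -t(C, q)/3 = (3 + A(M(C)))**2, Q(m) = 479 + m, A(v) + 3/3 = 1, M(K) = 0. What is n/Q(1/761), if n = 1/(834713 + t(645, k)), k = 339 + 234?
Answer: 761/304259740720 ≈ 2.5012e-9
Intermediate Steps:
A(v) = 0 (A(v) = -1 + 1 = 0)
k = 573
t(C, q) = -27 (t(C, q) = -3*(3 + 0)**2 = -3*3**2 = -3*9 = -27)
n = 1/834686 (n = 1/(834713 - 27) = 1/834686 ≈ 1.1981e-6)
n/Q(1/761) = 1/(834686*(479 + 1/761)) = 1/(834686*(364520/761)) = (1/834686)*(761/364520) = 761/304259740720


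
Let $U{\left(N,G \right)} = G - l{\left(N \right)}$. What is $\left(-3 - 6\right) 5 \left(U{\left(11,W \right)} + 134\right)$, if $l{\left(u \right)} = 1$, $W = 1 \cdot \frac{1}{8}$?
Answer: $- \frac{47925}{8} \approx -5990.6$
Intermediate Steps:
$W = \frac{1}{8}$ ($W = 1 \cdot \frac{1}{8} = \frac{1}{8} \approx 0.125$)
$U{\left(N,G \right)} = -1 + G$ ($U{\left(N,G \right)} = G - 1 = -1 + G$)
$\left(-3 - 6\right) 5 \left(U{\left(11,W \right)} + 134\right) = \left(-3 - 6\right) 5 \left(\left(-1 + \frac{1}{8}\right) + 134\right) = \left(-9\right) 5 \left(- \frac{7}{8} + 134\right) = \left(-45\right) \frac{1065}{8} = - \frac{47925}{8}$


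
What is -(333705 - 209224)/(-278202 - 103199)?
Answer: 124481/381401 ≈ 0.32638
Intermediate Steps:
-(333705 - 209224)/(-278202 - 103199) = -124481/(-381401) = -124481*(-1)/381401 = -1*(-124481/381401) = 124481/381401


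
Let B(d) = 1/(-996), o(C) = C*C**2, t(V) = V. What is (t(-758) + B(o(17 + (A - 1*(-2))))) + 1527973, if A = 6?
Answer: 1521106139/996 ≈ 1.5272e+6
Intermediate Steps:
o(C) = C**3
B(d) = -1/996
(t(-758) + B(o(17 + (A - 1*(-2))))) + 1527973 = (-758 - 1/996) + 1527973 = -754969/996 + 1527973 = 1521106139/996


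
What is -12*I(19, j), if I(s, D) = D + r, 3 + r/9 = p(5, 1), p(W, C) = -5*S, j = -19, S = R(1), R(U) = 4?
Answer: 2712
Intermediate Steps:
S = 4
p(W, C) = -20 (p(W, C) = -5*4 = -20)
r = -207 (r = -27 + 9*(-20) = -27 - 180 = -207)
I(s, D) = -207 + D (I(s, D) = D - 207 = -207 + D)
-12*I(19, j) = -12*(-207 - 19) = -12*(-226) = 2712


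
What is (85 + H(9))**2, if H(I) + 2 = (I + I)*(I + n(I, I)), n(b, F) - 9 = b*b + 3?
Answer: 3682561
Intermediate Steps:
n(b, F) = 12 + b**2 (n(b, F) = 9 + (b*b + 3) = 9 + (b**2 + 3) = 9 + (3 + b**2) = 12 + b**2)
H(I) = -2 + 2*I*(12 + I + I**2) (H(I) = -2 + (I + I)*(I + (12 + I**2)) = -2 + (2*I)*(12 + I + I**2) = -2 + 2*I*(12 + I + I**2))
(85 + H(9))**2 = (85 + (-2 + 2*9**2 + 2*9*(12 + 9**2)))**2 = (85 + (-2 + 2*81 + 2*9*(12 + 81)))**2 = (85 + (-2 + 162 + 2*9*93))**2 = (85 + (-2 + 162 + 1674))**2 = (85 + 1834)**2 = 1919**2 = 3682561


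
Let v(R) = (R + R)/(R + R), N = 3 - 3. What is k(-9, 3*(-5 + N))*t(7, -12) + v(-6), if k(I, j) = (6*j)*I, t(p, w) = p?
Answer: 5671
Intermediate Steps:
N = 0
v(R) = 1 (v(R) = (2*R)/((2*R)) = (2*R)*(1/(2*R)) = 1)
k(I, j) = 6*I*j
k(-9, 3*(-5 + N))*t(7, -12) + v(-6) = (6*(-9)*(3*(-5 + 0)))*7 + 1 = (6*(-9)*(3*(-5)))*7 + 1 = (6*(-9)*(-15))*7 + 1 = 810*7 + 1 = 5670 + 1 = 5671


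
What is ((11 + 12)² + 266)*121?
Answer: 96195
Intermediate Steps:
((11 + 12)² + 266)*121 = (23² + 266)*121 = (529 + 266)*121 = 795*121 = 96195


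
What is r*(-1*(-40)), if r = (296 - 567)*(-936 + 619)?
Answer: 3436280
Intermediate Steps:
r = 85907 (r = -271*(-317) = 85907)
r*(-1*(-40)) = 85907*(-1*(-40)) = 85907*40 = 3436280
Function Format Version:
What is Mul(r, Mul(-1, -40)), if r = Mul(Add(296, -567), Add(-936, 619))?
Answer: 3436280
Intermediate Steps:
r = 85907 (r = Mul(-271, -317) = 85907)
Mul(r, Mul(-1, -40)) = Mul(85907, Mul(-1, -40)) = Mul(85907, 40) = 3436280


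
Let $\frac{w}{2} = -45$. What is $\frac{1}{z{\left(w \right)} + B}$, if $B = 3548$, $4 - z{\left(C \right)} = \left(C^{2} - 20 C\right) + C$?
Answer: $- \frac{1}{6258} \approx -0.0001598$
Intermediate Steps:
$w = -90$ ($w = 2 \left(-45\right) = -90$)
$z{\left(C \right)} = 4 - C^{2} + 19 C$ ($z{\left(C \right)} = 4 - \left(\left(C^{2} - 20 C\right) + C\right) = 4 - \left(C^{2} - 19 C\right) = 4 - C^{2} + 19 C$)
$\frac{1}{z{\left(w \right)} + B} = \frac{1}{\left(4 - \left(-90\right)^{2} + 19 \left(-90\right)\right) + 3548} = \frac{1}{\left(4 - 8100 - 1710\right) + 3548} = \frac{1}{-9806 + 3548} = \frac{1}{-6258} = - \frac{1}{6258}$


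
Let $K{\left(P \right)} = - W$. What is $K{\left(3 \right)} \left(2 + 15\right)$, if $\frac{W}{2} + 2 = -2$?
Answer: $136$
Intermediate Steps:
$W = -8$ ($W = -4 + 2 \left(-2\right) = -4 - 4 = -8$)
$K{\left(P \right)} = 8$ ($K{\left(P \right)} = \left(-1\right) \left(-8\right) = 8$)
$K{\left(3 \right)} \left(2 + 15\right) = 8 \left(2 + 15\right) = 8 \cdot 17 = 136$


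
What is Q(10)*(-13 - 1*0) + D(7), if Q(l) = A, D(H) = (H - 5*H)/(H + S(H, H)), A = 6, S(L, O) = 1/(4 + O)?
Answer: -3196/39 ≈ -81.949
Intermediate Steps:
D(H) = -4*H/(H + 1/(4 + H)) (D(H) = (H - 5*H)/(H + 1/(4 + H)) = (-4*H)/(H + 1/(4 + H)) = -4*H/(H + 1/(4 + H)))
Q(l) = 6
Q(10)*(-13 - 1*0) + D(7) = 6*(-13 - 1*0) - 4*7*(4 + 7)/(1 + 7*(4 + 7)) = 6*(-13 + 0) - 4*7*11/(1 + 7*11) = 6*(-13) - 4*7*11/(1 + 77) = -78 - 4*7*11/78 = -78 - 4*7*1/78*11 = -78 - 154/39 = -3196/39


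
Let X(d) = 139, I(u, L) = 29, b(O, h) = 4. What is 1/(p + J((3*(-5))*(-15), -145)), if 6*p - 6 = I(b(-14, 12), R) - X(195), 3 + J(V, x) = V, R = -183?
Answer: 3/614 ≈ 0.0048860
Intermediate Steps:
J(V, x) = -3 + V
p = -52/3 (p = 1 + (29 - 1*139)/6 = 1 + (29 - 139)/6 = 1 + (⅙)*(-110) = 1 - 55/3 = -52/3 ≈ -17.333)
1/(p + J((3*(-5))*(-15), -145)) = 1/(-52/3 + (-3 + (3*(-5))*(-15))) = 1/(-52/3 + (-3 - 15*(-15))) = 1/(-52/3 + (-3 + 225)) = 1/(-52/3 + 222) = 1/(614/3) = 3/614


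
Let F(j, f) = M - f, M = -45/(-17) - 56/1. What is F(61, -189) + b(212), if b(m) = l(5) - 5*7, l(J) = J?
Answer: 1796/17 ≈ 105.65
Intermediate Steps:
M = -907/17 (M = -45*(-1/17) - 56*1 = 45/17 - 56 = -907/17 ≈ -53.353)
b(m) = -30 (b(m) = 5 - 5*7 = 5 - 35 = -30)
F(j, f) = -907/17 - f
F(61, -189) + b(212) = (-907/17 - 1*(-189)) - 30 = (-907/17 + 189) - 30 = 2306/17 - 30 = 1796/17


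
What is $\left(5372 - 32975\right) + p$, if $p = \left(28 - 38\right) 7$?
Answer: $-27673$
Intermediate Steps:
$p = -70$ ($p = \left(-10\right) 7 = -70$)
$\left(5372 - 32975\right) + p = \left(5372 - 32975\right) - 70 = -27603 - 70 = -27673$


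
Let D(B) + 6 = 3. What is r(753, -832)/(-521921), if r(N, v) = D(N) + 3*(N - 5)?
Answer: -2241/521921 ≈ -0.0042938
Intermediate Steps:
D(B) = -3 (D(B) = -6 + 3 = -3)
r(N, v) = -18 + 3*N (r(N, v) = -3 + 3*(N - 5) = -3 + 3*(-5 + N) = -3 + (-15 + 3*N) = -18 + 3*N)
r(753, -832)/(-521921) = (-18 + 3*753)/(-521921) = (-18 + 2259)*(-1/521921) = 2241*(-1/521921) = -2241/521921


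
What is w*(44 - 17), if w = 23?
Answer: 621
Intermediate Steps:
w*(44 - 17) = 23*(44 - 17) = 23*27 = 621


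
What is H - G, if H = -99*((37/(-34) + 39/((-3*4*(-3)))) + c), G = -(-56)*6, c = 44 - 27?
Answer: -137259/68 ≈ -2018.5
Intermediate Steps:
c = 17
G = 336 (G = -4*(-84) = 336)
H = -114411/68 (H = -99*((37/(-34) + 39/((-3*4*(-3)))) + 17) = -99*((37*(-1/34) + 39/((-12*(-3)))) + 17) = -99*((-37/34 + 39/36) + 17) = -99*((-37/34 + 39*(1/36)) + 17) = -99*((-37/34 + 13/12) + 17) = -99*(-1/204 + 17) = -99*3467/204 = -114411/68 ≈ -1682.5)
H - G = -114411/68 - 1*336 = -114411/68 - 336 = -137259/68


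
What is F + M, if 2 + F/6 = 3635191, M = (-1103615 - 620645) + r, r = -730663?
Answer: 19356211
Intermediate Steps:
M = -2454923 (M = (-1103615 - 620645) - 730663 = -1724260 - 730663 = -2454923)
F = 21811134 (F = -12 + 6*3635191 = -12 + 21811146 = 21811134)
F + M = 21811134 - 2454923 = 19356211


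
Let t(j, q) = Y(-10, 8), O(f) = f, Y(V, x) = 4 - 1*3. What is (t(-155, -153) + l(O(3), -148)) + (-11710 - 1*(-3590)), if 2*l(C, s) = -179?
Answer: -16417/2 ≈ -8208.5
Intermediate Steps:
Y(V, x) = 1 (Y(V, x) = 4 - 3 = 1)
l(C, s) = -179/2 (l(C, s) = (½)*(-179) = -179/2)
t(j, q) = 1
(t(-155, -153) + l(O(3), -148)) + (-11710 - 1*(-3590)) = (1 - 179/2) + (-11710 - 1*(-3590)) = -177/2 + (-11710 + 3590) = -177/2 - 8120 = -16417/2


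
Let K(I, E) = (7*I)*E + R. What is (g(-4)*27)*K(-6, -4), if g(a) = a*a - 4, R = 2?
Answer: 55080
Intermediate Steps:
K(I, E) = 2 + 7*E*I (K(I, E) = (7*I)*E + 2 = 7*E*I + 2 = 2 + 7*E*I)
g(a) = -4 + a**2 (g(a) = a**2 - 4 = -4 + a**2)
(g(-4)*27)*K(-6, -4) = ((-4 + (-4)**2)*27)*(2 + 7*(-4)*(-6)) = ((-4 + 16)*27)*(2 + 168) = (12*27)*170 = 324*170 = 55080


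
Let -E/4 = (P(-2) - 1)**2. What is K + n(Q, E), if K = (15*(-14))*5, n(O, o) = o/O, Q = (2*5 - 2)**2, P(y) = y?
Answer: -16809/16 ≈ -1050.6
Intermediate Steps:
Q = 64 (Q = (10 - 2)**2 = 8**2 = 64)
E = -36 (E = -4*(-2 - 1)**2 = -4*(-3)**2 = -4*9 = -36)
K = -1050 (K = -210*5 = -1050)
K + n(Q, E) = -1050 - 36/64 = -1050 - 36*1/64 = -1050 - 9/16 = -16809/16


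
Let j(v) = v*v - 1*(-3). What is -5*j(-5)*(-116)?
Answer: 16240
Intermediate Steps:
j(v) = 3 + v**2 (j(v) = v**2 + 3 = 3 + v**2)
-5*j(-5)*(-116) = -5*(3 + (-5)**2)*(-116) = -5*(3 + 25)*(-116) = -5*28*(-116) = -140*(-116) = 16240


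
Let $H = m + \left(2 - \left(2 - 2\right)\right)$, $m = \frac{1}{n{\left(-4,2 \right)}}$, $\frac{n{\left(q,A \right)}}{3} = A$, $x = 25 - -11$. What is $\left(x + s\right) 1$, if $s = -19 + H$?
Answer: $\frac{115}{6} \approx 19.167$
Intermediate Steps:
$x = 36$ ($x = 25 + 11 = 36$)
$n{\left(q,A \right)} = 3 A$
$m = \frac{1}{6}$ ($m = \frac{1}{3 \cdot 2} = \frac{1}{6} \approx 0.16667$)
$H = \frac{13}{6}$ ($H = \frac{1}{6} + \left(2 - \left(2 - 2\right)\right) = \frac{1}{6} + \left(2 - 0\right) = \frac{1}{6} + \left(2 + 0\right) = \frac{1}{6} + 2 = \frac{13}{6} \approx 2.1667$)
$s = - \frac{101}{6}$ ($s = -19 + \frac{13}{6} = - \frac{101}{6} \approx -16.833$)
$\left(x + s\right) 1 = \left(36 - \frac{101}{6}\right) 1 = \frac{115}{6} \cdot 1 = \frac{115}{6}$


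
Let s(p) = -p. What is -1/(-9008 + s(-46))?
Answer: 1/8962 ≈ 0.00011158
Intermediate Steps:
-1/(-9008 + s(-46)) = -1/(-9008 - 1*(-46)) = -1/(-9008 + 46) = -1/(-8962) = -1*(-1/8962) = 1/8962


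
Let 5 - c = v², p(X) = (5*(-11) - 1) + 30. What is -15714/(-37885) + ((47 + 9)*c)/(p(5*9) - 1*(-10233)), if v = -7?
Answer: 67044158/386692195 ≈ 0.17338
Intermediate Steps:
p(X) = -26 (p(X) = (-55 - 1) + 30 = -56 + 30 = -26)
c = -44 (c = 5 - 1*(-7)² = 5 - 1*49 = 5 - 49 = -44)
-15714/(-37885) + ((47 + 9)*c)/(p(5*9) - 1*(-10233)) = -15714/(-37885) + ((47 + 9)*(-44))/(-26 - 1*(-10233)) = -15714*(-1/37885) + (56*(-44))/(-26 + 10233) = 15714/37885 - 2464/10207 = 67044158/386692195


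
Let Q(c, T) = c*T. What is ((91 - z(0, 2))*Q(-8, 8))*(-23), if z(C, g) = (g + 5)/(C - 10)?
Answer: 674912/5 ≈ 1.3498e+5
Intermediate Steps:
Q(c, T) = T*c
z(C, g) = (5 + g)/(-10 + C)
((91 - z(0, 2))*Q(-8, 8))*(-23) = ((91 - (5 + 2)/(-10 + 0))*(8*(-8)))*(-23) = ((91 - 7/(-10))*(-64))*(-23) = ((91 - (-1)*7/10)*(-64))*(-23) = ((91 - 1*(-7/10))*(-64))*(-23) = ((91 + 7/10)*(-64))*(-23) = ((917/10)*(-64))*(-23) = -29344/5*(-23) = 674912/5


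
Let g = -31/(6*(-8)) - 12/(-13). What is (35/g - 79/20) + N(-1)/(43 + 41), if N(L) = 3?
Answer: 630277/34265 ≈ 18.394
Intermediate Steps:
g = 979/624 (g = -31/(-48) - 12*(-1/13) = -31*(-1/48) + 12/13 = 31/48 + 12/13 = 979/624 ≈ 1.5689)
(35/g - 79/20) + N(-1)/(43 + 41) = (35/(979/624) - 79/20) + 3/(43 + 41) = (35*(624/979) - 79*1/20) + 3/84 = (21840/979 - 79/20) + 3*(1/84) = 359459/19580 + 1/28 = 630277/34265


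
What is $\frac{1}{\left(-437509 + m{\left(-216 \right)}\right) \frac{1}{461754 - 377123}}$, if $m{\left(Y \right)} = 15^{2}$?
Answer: $- \frac{84631}{437284} \approx -0.19354$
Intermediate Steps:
$m{\left(Y \right)} = 225$
$\frac{1}{\left(-437509 + m{\left(-216 \right)}\right) \frac{1}{461754 - 377123}} = \frac{1}{\left(-437509 + 225\right) \frac{1}{461754 - 377123}} = \frac{1}{\left(-437284\right) \frac{1}{84631}} = \frac{1}{- \frac{437284}{84631}} = - \frac{84631}{437284}$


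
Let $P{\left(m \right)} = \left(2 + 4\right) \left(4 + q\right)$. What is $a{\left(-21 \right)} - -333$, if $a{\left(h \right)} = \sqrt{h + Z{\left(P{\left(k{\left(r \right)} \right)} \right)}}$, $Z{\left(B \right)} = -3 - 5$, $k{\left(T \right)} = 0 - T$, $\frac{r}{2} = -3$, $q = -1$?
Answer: $333 + i \sqrt{29} \approx 333.0 + 5.3852 i$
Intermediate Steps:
$r = -6$ ($r = 2 \left(-3\right) = -6$)
$k{\left(T \right)} = - T$
$P{\left(m \right)} = 18$ ($P{\left(m \right)} = \left(2 + 4\right) \left(4 - 1\right) = 6 \cdot 3 = 18$)
$Z{\left(B \right)} = -8$ ($Z{\left(B \right)} = -3 - 5 = -8$)
$a{\left(h \right)} = \sqrt{-8 + h}$ ($a{\left(h \right)} = \sqrt{h - 8} = \sqrt{-8 + h}$)
$a{\left(-21 \right)} - -333 = \sqrt{-8 - 21} - -333 = \sqrt{-29} + 333 = i \sqrt{29} + 333 = 333 + i \sqrt{29}$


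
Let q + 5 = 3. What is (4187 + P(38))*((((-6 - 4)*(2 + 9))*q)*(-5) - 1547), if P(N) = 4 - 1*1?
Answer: -11090930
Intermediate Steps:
q = -2 (q = -5 + 3 = -2)
P(N) = 3 (P(N) = 4 - 1 = 3)
(4187 + P(38))*((((-6 - 4)*(2 + 9))*q)*(-5) - 1547) = (4187 + 3)*((((-6 - 4)*(2 + 9))*(-2))*(-5) - 1547) = 4190*((-10*11*(-2))*(-5) - 1547) = 4190*(-110*(-2)*(-5) - 1547) = 4190*(220*(-5) - 1547) = 4190*(-1100 - 1547) = 4190*(-2647) = -11090930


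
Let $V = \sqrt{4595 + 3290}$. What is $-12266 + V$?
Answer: $-12266 + \sqrt{7885} \approx -12177.0$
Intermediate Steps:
$V = \sqrt{7885} \approx 88.797$
$-12266 + V = -12266 + \sqrt{7885}$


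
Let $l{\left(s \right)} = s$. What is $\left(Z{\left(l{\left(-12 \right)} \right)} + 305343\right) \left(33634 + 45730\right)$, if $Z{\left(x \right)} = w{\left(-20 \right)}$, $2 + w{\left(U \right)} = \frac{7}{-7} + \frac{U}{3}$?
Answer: $\frac{72697424000}{3} \approx 2.4232 \cdot 10^{10}$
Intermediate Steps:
$w{\left(U \right)} = -3 + \frac{U}{3}$ ($w{\left(U \right)} = -2 + \left(\frac{7}{-7} + \frac{U}{3}\right) = -2 + \left(7 \left(- \frac{1}{7}\right) + U \frac{1}{3}\right) = -2 + \left(-1 + \frac{U}{3}\right) = -3 + \frac{U}{3}$)
$Z{\left(x \right)} = - \frac{29}{3}$ ($Z{\left(x \right)} = -3 + \frac{1}{3} \left(-20\right) = -3 - \frac{20}{3} = - \frac{29}{3}$)
$\left(Z{\left(l{\left(-12 \right)} \right)} + 305343\right) \left(33634 + 45730\right) = \left(- \frac{29}{3} + 305343\right) \left(33634 + 45730\right) = \frac{916000}{3} \cdot 79364 = \frac{72697424000}{3}$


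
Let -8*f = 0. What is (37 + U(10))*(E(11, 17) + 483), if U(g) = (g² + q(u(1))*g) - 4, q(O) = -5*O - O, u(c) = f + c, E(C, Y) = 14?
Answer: 36281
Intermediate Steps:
f = 0 (f = -⅛*0 = 0)
u(c) = c (u(c) = 0 + c = c)
q(O) = -6*O
U(g) = -4 + g² - 6*g (U(g) = (g² + (-6*1)*g) - 4 = (g² - 6*g) - 4 = -4 + g² - 6*g)
(37 + U(10))*(E(11, 17) + 483) = (37 + (-4 + 10² - 6*10))*(14 + 483) = (37 + (-4 + 100 - 60))*497 = (37 + 36)*497 = 73*497 = 36281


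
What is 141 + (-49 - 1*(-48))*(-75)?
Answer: 216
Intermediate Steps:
141 + (-49 - 1*(-48))*(-75) = 141 + (-49 + 48)*(-75) = 141 - 1*(-75) = 141 + 75 = 216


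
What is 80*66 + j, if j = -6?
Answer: 5274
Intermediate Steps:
80*66 + j = 80*66 - 6 = 5280 - 6 = 5274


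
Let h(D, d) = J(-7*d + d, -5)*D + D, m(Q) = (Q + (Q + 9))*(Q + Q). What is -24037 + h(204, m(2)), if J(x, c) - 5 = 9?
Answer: -20977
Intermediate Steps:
m(Q) = 2*Q*(9 + 2*Q) (m(Q) = (Q + (9 + Q))*(2*Q) = (9 + 2*Q)*(2*Q) = 2*Q*(9 + 2*Q))
J(x, c) = 14 (J(x, c) = 5 + 9 = 14)
h(D, d) = 15*D (h(D, d) = 14*D + D = 15*D)
-24037 + h(204, m(2)) = -24037 + 15*204 = -24037 + 3060 = -20977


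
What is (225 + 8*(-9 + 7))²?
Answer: 43681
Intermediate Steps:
(225 + 8*(-9 + 7))² = (225 + 8*(-2))² = (225 - 16)² = 209² = 43681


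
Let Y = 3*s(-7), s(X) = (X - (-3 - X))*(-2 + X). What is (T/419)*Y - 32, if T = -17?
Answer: -18457/419 ≈ -44.050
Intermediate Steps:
s(X) = (-2 + X)*(3 + 2*X) (s(X) = (X + (3 + X))*(-2 + X) = (3 + 2*X)*(-2 + X) = (-2 + X)*(3 + 2*X))
Y = 297 (Y = 3*(-6 - 1*(-7) + 2*(-7)**2) = 3*(-6 + 7 + 2*49) = 3*(-6 + 7 + 98) = 3*99 = 297)
(T/419)*Y - 32 = -17/419*297 - 32 = -5049/419 - 32 = -18457/419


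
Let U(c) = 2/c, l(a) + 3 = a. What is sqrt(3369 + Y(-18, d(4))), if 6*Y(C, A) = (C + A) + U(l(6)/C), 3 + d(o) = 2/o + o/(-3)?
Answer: sqrt(121081)/6 ≈ 57.995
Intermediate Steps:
l(a) = -3 + a
d(o) = -3 + 2/o - o/3 (d(o) = -3 + (2/o + o/(-3)) = -3 + (2/o + o*(-1/3)) = -3 + (2/o - o/3) = -3 + 2/o - o/3)
Y(C, A) = A/6 + 5*C/18 (Y(C, A) = ((C + A) + 2/(((-3 + 6)/C)))/6 = ((A + C) + 2/((3/C)))/6 = ((A + C) + 2*(C/3))/6 = ((A + C) + 2*C/3)/6 = (A + 5*C/3)/6 = A/6 + 5*C/18)
sqrt(3369 + Y(-18, d(4))) = sqrt(3369 + ((-3 + 2/4 - 1/3*4)/6 + (5/18)*(-18))) = sqrt(3369 + ((-3 + 2*(1/4) - 4/3)/6 - 5)) = sqrt(3369 + ((-3 + 1/2 - 4/3)/6 - 5)) = sqrt(3369 + ((1/6)*(-23/6) - 5)) = sqrt(3369 + (-23/36 - 5)) = sqrt(3369 - 203/36) = sqrt(121081/36) = sqrt(121081)/6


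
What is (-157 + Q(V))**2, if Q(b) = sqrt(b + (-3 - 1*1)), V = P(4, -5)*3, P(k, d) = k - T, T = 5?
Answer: (157 - I*sqrt(7))**2 ≈ 24642.0 - 830.77*I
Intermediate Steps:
P(k, d) = -5 + k (P(k, d) = k - 1*5 = k - 5 = -5 + k)
V = -3 (V = (-5 + 4)*3 = -1*3 = -3)
Q(b) = sqrt(-4 + b) (Q(b) = sqrt(b + (-3 - 1)) = sqrt(b - 4) = sqrt(-4 + b))
(-157 + Q(V))**2 = (-157 + sqrt(-4 - 3))**2 = (-157 + sqrt(-7))**2 = (-157 + I*sqrt(7))**2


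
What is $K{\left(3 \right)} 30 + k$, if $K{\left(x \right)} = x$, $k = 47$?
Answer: $137$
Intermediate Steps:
$K{\left(3 \right)} 30 + k = 3 \cdot 30 + 47 = 90 + 47 = 137$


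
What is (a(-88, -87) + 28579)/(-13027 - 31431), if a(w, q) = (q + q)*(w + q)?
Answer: -59029/44458 ≈ -1.3277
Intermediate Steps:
a(w, q) = 2*q*(q + w) (a(w, q) = (2*q)*(q + w) = 2*q*(q + w))
(a(-88, -87) + 28579)/(-13027 - 31431) = (2*(-87)*(-87 - 88) + 28579)/(-13027 - 31431) = (2*(-87)*(-175) + 28579)/(-44458) = (30450 + 28579)*(-1/44458) = 59029*(-1/44458) = -59029/44458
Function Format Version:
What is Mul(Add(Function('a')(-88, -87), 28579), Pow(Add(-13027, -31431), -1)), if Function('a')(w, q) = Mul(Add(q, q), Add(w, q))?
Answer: Rational(-59029, 44458) ≈ -1.3277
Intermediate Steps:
Function('a')(w, q) = Mul(2, q, Add(q, w)) (Function('a')(w, q) = Mul(Mul(2, q), Add(q, w)) = Mul(2, q, Add(q, w)))
Mul(Add(Function('a')(-88, -87), 28579), Pow(Add(-13027, -31431), -1)) = Mul(Add(Mul(2, -87, Add(-87, -88)), 28579), Pow(Add(-13027, -31431), -1)) = Mul(Add(Mul(2, -87, -175), 28579), Pow(-44458, -1)) = Mul(Add(30450, 28579), Rational(-1, 44458)) = Mul(59029, Rational(-1, 44458)) = Rational(-59029, 44458)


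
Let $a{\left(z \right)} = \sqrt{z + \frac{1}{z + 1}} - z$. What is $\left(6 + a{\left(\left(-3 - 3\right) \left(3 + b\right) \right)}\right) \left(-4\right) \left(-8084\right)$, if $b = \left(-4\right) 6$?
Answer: $-3880320 + \frac{32336 \sqrt{2032381}}{127} \approx -3.5173 \cdot 10^{6}$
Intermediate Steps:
$b = -24$
$a{\left(z \right)} = \sqrt{z + \frac{1}{1 + z}} - z$
$\left(6 + a{\left(\left(-3 - 3\right) \left(3 + b\right) \right)}\right) \left(-4\right) \left(-8084\right) = \left(6 - \left(- \frac{\sqrt{1 + \left(-3 - 3\right) \left(3 - 24\right) \left(1 + \left(-3 - 3\right) \left(3 - 24\right)\right)}}{\sqrt{1 + \left(-3 - 3\right) \left(3 - 24\right)}} + \left(-3 - 3\right) \left(3 - 24\right)\right)\right) \left(-4\right) \left(-8084\right) = \left(6 + \left(\sqrt{\frac{1 + \left(-6\right) \left(-21\right) \left(1 - -126\right)}{1 - -126}} - \left(-6\right) \left(-21\right)\right)\right) \left(-4\right) \left(-8084\right) = \left(6 + \left(\sqrt{\frac{1 + 126 \left(1 + 126\right)}{1 + 126}} - 126\right)\right) \left(-4\right) \left(-8084\right) = \left(6 - \left(126 - \sqrt{\frac{1 + 126 \cdot 127}{127}}\right)\right) \left(-4\right) \left(-8084\right) = \left(6 - \left(126 - \sqrt{\frac{1 + 16002}{127}}\right)\right) \left(-4\right) \left(-8084\right) = \left(6 - \left(126 - \sqrt{\frac{1}{127} \cdot 16003}\right)\right) \left(-4\right) \left(-8084\right) = \left(6 - \left(126 - \sqrt{\frac{16003}{127}}\right)\right) \left(-4\right) \left(-8084\right) = \left(6 - \left(126 - \frac{\sqrt{2032381}}{127}\right)\right) \left(-4\right) \left(-8084\right) = \left(-120 + \frac{\sqrt{2032381}}{127}\right) \left(-4\right) \left(-8084\right) = \left(480 - \frac{4 \sqrt{2032381}}{127}\right) \left(-8084\right) = -3880320 + \frac{32336 \sqrt{2032381}}{127}$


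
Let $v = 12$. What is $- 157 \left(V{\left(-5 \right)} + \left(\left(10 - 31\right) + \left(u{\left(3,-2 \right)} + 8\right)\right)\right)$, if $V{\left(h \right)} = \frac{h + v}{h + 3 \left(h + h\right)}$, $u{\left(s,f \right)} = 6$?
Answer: $\frac{5652}{5} \approx 1130.4$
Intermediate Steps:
$V{\left(h \right)} = \frac{12 + h}{7 h}$ ($V{\left(h \right)} = \frac{h + 12}{h + 3 \left(h + h\right)} = \frac{12 + h}{h + 3 \cdot 2 h} = \frac{12 + h}{h + 6 h} = \frac{12 + h}{7 h}$)
$- 157 \left(V{\left(-5 \right)} + \left(\left(10 - 31\right) + \left(u{\left(3,-2 \right)} + 8\right)\right)\right) = - 157 \left(\frac{12 - 5}{7 \left(-5\right)} + \left(\left(10 - 31\right) + \left(6 + 8\right)\right)\right) = - 157 \left(\frac{1}{7} \left(- \frac{1}{5}\right) 7 + \left(-21 + 14\right)\right) = - 157 \left(- \frac{1}{5} - 7\right) = \left(-157\right) \left(- \frac{36}{5}\right) = \frac{5652}{5}$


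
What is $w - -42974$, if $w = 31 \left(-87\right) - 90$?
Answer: $40187$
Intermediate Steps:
$w = -2787$ ($w = -2697 - 90 = -2787$)
$w - -42974 = -2787 - -42974 = -2787 + 42974 = 40187$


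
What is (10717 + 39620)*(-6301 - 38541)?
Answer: -2257211754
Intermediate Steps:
(10717 + 39620)*(-6301 - 38541) = 50337*(-44842) = -2257211754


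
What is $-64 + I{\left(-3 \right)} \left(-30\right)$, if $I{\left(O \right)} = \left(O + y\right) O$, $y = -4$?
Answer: $-694$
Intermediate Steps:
$I{\left(O \right)} = O \left(-4 + O\right)$ ($I{\left(O \right)} = \left(O - 4\right) O = \left(-4 + O\right) O = O \left(-4 + O\right)$)
$-64 + I{\left(-3 \right)} \left(-30\right) = -64 + - 3 \left(-4 - 3\right) \left(-30\right) = -64 + \left(-3\right) \left(-7\right) \left(-30\right) = -64 + 21 \left(-30\right) = -64 - 630 = -694$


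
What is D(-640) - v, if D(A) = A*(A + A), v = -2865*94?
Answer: 1088510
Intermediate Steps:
v = -269310
D(A) = 2*A² (D(A) = A*(2*A) = 2*A²)
D(-640) - v = 2*(-640)² - 1*(-269310) = 2*409600 + 269310 = 819200 + 269310 = 1088510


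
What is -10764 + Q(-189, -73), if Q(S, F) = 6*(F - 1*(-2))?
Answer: -11190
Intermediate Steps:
Q(S, F) = 12 + 6*F (Q(S, F) = 6*(F + 2) = 6*(2 + F) = 12 + 6*F)
-10764 + Q(-189, -73) = -10764 + (12 + 6*(-73)) = -10764 + (12 - 438) = -10764 - 426 = -11190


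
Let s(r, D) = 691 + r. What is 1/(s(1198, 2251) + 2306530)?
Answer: 1/2308419 ≈ 4.3320e-7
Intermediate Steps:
1/(s(1198, 2251) + 2306530) = 1/((691 + 1198) + 2306530) = 1/(1889 + 2306530) = 1/2308419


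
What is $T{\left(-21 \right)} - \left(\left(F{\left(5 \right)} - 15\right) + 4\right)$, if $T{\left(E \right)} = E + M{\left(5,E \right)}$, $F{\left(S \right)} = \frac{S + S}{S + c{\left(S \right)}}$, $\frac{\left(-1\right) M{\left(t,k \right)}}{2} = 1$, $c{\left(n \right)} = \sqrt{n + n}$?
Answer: $- \frac{46}{3} + \frac{2 \sqrt{10}}{3} \approx -13.225$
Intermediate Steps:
$c{\left(n \right)} = \sqrt{2} \sqrt{n}$ ($c{\left(n \right)} = \sqrt{2 n} = \sqrt{2} \sqrt{n}$)
$M{\left(t,k \right)} = -2$ ($M{\left(t,k \right)} = \left(-2\right) 1 = -2$)
$F{\left(S \right)} = \frac{2 S}{S + \sqrt{2} \sqrt{S}}$ ($F{\left(S \right)} = \frac{S + S}{S + \sqrt{2} \sqrt{S}} = \frac{2 S}{S + \sqrt{2} \sqrt{S}}$)
$T{\left(E \right)} = -2 + E$ ($T{\left(E \right)} = E - 2 = -2 + E$)
$T{\left(-21 \right)} - \left(\left(F{\left(5 \right)} - 15\right) + 4\right) = \left(-2 - 21\right) - \left(\left(2 \cdot 5 \frac{1}{5 + \sqrt{2} \sqrt{5}} - 15\right) + 4\right) = -23 - \left(\left(2 \cdot 5 \frac{1}{5 + \sqrt{10}} - 15\right) + 4\right) = -23 - \left(\left(\frac{10}{5 + \sqrt{10}} - 15\right) + 4\right) = -23 - \left(\left(-15 + \frac{10}{5 + \sqrt{10}}\right) + 4\right) = -23 - \left(-11 + \frac{10}{5 + \sqrt{10}}\right) = -23 + \left(11 - \frac{10}{5 + \sqrt{10}}\right) = -12 - \frac{10}{5 + \sqrt{10}}$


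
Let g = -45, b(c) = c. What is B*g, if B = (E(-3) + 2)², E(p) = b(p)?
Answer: -45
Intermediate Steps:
E(p) = p
B = 1 (B = (-3 + 2)² = (-1)² = 1)
B*g = 1*(-45) = -45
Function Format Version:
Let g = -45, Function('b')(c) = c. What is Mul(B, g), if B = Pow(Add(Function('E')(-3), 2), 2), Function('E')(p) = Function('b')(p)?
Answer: -45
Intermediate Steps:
Function('E')(p) = p
B = 1 (B = Pow(Add(-3, 2), 2) = Pow(-1, 2) = 1)
Mul(B, g) = Mul(1, -45) = -45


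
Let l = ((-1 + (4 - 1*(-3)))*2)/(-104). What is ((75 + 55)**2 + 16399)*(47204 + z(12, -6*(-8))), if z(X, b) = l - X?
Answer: 40857506711/26 ≈ 1.5714e+9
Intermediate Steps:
l = -3/26 (l = ((-1 + (4 + 3))*2)*(-1/104) = ((-1 + 7)*2)*(-1/104) = (6*2)*(-1/104) = 12*(-1/104) = -3/26 ≈ -0.11538)
z(X, b) = -3/26 - X
((75 + 55)**2 + 16399)*(47204 + z(12, -6*(-8))) = ((75 + 55)**2 + 16399)*(47204 + (-3/26 - 1*12)) = (130**2 + 16399)*(47204 + (-3/26 - 12)) = (16900 + 16399)*(47204 - 315/26) = 33299*(1226989/26) = 40857506711/26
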